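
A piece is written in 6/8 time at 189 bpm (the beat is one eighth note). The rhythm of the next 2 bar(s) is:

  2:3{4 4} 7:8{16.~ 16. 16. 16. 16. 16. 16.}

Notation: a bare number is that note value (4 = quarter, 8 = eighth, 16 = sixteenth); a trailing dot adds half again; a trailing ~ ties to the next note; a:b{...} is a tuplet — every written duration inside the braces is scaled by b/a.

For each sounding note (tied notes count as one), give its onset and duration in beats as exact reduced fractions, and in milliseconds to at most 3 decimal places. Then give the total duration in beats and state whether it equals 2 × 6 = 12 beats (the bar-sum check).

1) 0.0ms=0b +952.381ms=3b
2) 952.381ms=3b +952.381ms=3b
3) 1904.762ms=6b +544.218ms=12/7b
4) 2448.98ms=54/7b +272.109ms=6/7b
5) 2721.088ms=60/7b +272.109ms=6/7b
6) 2993.197ms=66/7b +272.109ms=6/7b
7) 3265.306ms=72/7b +272.109ms=6/7b
8) 3537.415ms=78/7b +272.109ms=6/7b
Σ=12b of 12 (189bpm 6/8) — PASS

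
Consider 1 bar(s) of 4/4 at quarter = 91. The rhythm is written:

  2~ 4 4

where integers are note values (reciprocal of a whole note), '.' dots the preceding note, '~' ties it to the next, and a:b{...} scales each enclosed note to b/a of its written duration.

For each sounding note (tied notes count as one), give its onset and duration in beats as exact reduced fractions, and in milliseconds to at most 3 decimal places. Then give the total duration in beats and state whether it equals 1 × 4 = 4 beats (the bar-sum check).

1) 0.0ms=0b +1978.022ms=3b
2) 1978.022ms=3b +659.341ms=1b
Σ=4b of 4 (91bpm 4/4) — PASS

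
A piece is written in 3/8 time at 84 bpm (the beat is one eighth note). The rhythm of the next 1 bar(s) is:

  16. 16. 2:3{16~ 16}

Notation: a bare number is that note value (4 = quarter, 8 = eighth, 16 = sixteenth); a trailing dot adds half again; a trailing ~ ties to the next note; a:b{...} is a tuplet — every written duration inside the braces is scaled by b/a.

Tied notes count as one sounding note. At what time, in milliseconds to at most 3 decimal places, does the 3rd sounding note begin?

1. 0.0ms @ 0 + 535.714ms (3/4)
2. 535.714ms @ 3/4 + 535.714ms (3/4)
3. 1071.429ms @ 3/2 + 1071.429ms (3/2)

note 3 onset = 3/2b = 1071.429ms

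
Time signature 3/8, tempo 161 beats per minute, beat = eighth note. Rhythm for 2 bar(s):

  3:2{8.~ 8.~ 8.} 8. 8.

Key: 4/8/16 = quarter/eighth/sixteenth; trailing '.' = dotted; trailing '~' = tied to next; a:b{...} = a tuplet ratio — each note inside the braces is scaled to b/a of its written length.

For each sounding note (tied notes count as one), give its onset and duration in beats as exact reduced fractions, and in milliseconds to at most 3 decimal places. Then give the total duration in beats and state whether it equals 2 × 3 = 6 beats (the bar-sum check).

1) 0.0ms=0b +1118.012ms=3b
2) 1118.012ms=3b +559.006ms=3/2b
3) 1677.019ms=9/2b +559.006ms=3/2b
Σ=6b of 6 (161bpm 3/8) — PASS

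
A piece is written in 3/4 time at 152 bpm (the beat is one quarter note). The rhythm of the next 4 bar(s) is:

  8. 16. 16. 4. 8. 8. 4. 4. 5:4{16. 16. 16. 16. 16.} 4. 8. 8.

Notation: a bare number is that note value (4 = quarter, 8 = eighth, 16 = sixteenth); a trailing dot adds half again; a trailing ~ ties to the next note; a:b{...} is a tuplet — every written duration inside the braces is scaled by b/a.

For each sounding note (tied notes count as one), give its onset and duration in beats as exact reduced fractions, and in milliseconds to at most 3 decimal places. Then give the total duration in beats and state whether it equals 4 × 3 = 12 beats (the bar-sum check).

1) 0.0ms=0b +296.053ms=3/4b
2) 296.053ms=3/4b +148.026ms=3/8b
3) 444.079ms=9/8b +148.026ms=3/8b
4) 592.105ms=3/2b +592.105ms=3/2b
5) 1184.211ms=3b +296.053ms=3/4b
6) 1480.263ms=15/4b +296.053ms=3/4b
7) 1776.316ms=9/2b +592.105ms=3/2b
8) 2368.421ms=6b +592.105ms=3/2b
9) 2960.526ms=15/2b +118.421ms=3/10b
10) 3078.947ms=39/5b +118.421ms=3/10b
11) 3197.368ms=81/10b +118.421ms=3/10b
12) 3315.789ms=42/5b +118.421ms=3/10b
13) 3434.211ms=87/10b +118.421ms=3/10b
14) 3552.632ms=9b +592.105ms=3/2b
15) 4144.737ms=21/2b +296.053ms=3/4b
16) 4440.789ms=45/4b +296.053ms=3/4b
Σ=12b of 12 (152bpm 3/4) — PASS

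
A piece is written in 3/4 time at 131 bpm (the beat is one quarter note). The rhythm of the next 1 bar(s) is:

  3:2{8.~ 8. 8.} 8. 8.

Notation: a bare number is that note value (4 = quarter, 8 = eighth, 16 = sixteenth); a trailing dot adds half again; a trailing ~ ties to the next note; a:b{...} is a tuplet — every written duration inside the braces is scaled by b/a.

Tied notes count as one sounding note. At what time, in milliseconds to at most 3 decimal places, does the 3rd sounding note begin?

note 3 onset = 3/2b = 687.023ms

1. 0.0ms @ 0 + 458.015ms (1)
2. 458.015ms @ 1 + 229.008ms (1/2)
3. 687.023ms @ 3/2 + 343.511ms (3/4)
4. 1030.534ms @ 9/4 + 343.511ms (3/4)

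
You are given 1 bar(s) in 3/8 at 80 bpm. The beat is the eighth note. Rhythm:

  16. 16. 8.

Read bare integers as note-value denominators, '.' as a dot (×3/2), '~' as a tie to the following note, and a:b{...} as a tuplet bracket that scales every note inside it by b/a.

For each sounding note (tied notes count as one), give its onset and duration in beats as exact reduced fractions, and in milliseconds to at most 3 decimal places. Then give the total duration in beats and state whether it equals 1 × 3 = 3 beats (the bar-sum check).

1) 0.0ms=0b +562.5ms=3/4b
2) 562.5ms=3/4b +562.5ms=3/4b
3) 1125.0ms=3/2b +1125.0ms=3/2b
Σ=3b of 3 (80bpm 3/8) — PASS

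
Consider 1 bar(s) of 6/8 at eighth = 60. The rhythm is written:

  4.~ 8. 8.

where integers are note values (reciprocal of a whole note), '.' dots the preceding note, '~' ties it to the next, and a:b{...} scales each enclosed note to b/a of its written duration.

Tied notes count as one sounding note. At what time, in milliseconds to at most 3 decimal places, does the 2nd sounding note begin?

1. 0.0ms @ 0 + 4500.0ms (9/2)
2. 4500.0ms @ 9/2 + 1500.0ms (3/2)

note 2 onset = 9/2b = 4500.0ms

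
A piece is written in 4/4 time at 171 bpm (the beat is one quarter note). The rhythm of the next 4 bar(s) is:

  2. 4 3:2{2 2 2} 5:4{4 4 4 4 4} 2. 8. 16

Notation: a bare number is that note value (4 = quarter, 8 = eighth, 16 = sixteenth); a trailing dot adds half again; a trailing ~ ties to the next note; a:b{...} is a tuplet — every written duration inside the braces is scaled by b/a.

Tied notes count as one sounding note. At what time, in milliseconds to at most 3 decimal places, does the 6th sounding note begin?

note 6 onset = 8b = 2807.018ms

1. 0.0ms @ 0 + 1052.632ms (3)
2. 1052.632ms @ 3 + 350.877ms (1)
3. 1403.509ms @ 4 + 467.836ms (4/3)
4. 1871.345ms @ 16/3 + 467.836ms (4/3)
5. 2339.181ms @ 20/3 + 467.836ms (4/3)
6. 2807.018ms @ 8 + 280.702ms (4/5)
7. 3087.719ms @ 44/5 + 280.702ms (4/5)
8. 3368.421ms @ 48/5 + 280.702ms (4/5)
9. 3649.123ms @ 52/5 + 280.702ms (4/5)
10. 3929.825ms @ 56/5 + 280.702ms (4/5)
11. 4210.526ms @ 12 + 1052.632ms (3)
12. 5263.158ms @ 15 + 263.158ms (3/4)
13. 5526.316ms @ 63/4 + 87.719ms (1/4)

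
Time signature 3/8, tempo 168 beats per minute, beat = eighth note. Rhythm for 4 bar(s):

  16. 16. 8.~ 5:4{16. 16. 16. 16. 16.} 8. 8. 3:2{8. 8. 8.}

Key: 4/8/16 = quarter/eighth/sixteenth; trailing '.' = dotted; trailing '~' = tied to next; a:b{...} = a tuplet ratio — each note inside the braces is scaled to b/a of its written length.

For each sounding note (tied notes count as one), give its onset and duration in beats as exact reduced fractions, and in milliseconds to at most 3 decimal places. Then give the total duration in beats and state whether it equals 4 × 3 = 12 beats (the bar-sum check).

1) 0.0ms=0b +267.857ms=3/4b
2) 267.857ms=3/4b +267.857ms=3/4b
3) 535.714ms=3/2b +750.0ms=21/10b
4) 1285.714ms=18/5b +214.286ms=3/5b
5) 1500.0ms=21/5b +214.286ms=3/5b
6) 1714.286ms=24/5b +214.286ms=3/5b
7) 1928.571ms=27/5b +214.286ms=3/5b
8) 2142.857ms=6b +535.714ms=3/2b
9) 2678.571ms=15/2b +535.714ms=3/2b
10) 3214.286ms=9b +357.143ms=1b
11) 3571.429ms=10b +357.143ms=1b
12) 3928.571ms=11b +357.143ms=1b
Σ=12b of 12 (168bpm 3/8) — PASS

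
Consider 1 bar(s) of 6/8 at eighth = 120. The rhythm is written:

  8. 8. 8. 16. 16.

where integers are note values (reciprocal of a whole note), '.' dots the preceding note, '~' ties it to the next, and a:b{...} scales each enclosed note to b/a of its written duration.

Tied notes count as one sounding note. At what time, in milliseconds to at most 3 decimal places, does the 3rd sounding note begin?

1. 0.0ms @ 0 + 750.0ms (3/2)
2. 750.0ms @ 3/2 + 750.0ms (3/2)
3. 1500.0ms @ 3 + 750.0ms (3/2)
4. 2250.0ms @ 9/2 + 375.0ms (3/4)
5. 2625.0ms @ 21/4 + 375.0ms (3/4)

note 3 onset = 3b = 1500.0ms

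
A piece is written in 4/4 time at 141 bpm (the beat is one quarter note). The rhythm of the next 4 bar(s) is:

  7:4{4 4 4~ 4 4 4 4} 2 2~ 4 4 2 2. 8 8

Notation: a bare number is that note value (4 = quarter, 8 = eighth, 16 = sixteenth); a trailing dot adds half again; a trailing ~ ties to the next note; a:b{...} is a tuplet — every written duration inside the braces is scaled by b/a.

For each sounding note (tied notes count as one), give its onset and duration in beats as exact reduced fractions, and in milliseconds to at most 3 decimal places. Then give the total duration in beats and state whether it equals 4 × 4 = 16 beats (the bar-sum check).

1) 0.0ms=0b +243.161ms=4/7b
2) 243.161ms=4/7b +243.161ms=4/7b
3) 486.322ms=8/7b +486.322ms=8/7b
4) 972.644ms=16/7b +243.161ms=4/7b
5) 1215.805ms=20/7b +243.161ms=4/7b
6) 1458.967ms=24/7b +243.161ms=4/7b
7) 1702.128ms=4b +851.064ms=2b
8) 2553.191ms=6b +1276.596ms=3b
9) 3829.787ms=9b +425.532ms=1b
10) 4255.319ms=10b +851.064ms=2b
11) 5106.383ms=12b +1276.596ms=3b
12) 6382.979ms=15b +212.766ms=1/2b
13) 6595.745ms=31/2b +212.766ms=1/2b
Σ=16b of 16 (141bpm 4/4) — PASS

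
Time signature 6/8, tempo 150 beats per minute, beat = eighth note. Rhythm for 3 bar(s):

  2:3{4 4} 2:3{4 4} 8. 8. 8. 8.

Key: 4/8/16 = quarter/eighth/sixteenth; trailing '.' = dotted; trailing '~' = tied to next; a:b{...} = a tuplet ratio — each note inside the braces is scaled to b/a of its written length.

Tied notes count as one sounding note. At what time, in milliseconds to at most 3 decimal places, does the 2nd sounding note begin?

note 2 onset = 3b = 1200.0ms

1. 0.0ms @ 0 + 1200.0ms (3)
2. 1200.0ms @ 3 + 1200.0ms (3)
3. 2400.0ms @ 6 + 1200.0ms (3)
4. 3600.0ms @ 9 + 1200.0ms (3)
5. 4800.0ms @ 12 + 600.0ms (3/2)
6. 5400.0ms @ 27/2 + 600.0ms (3/2)
7. 6000.0ms @ 15 + 600.0ms (3/2)
8. 6600.0ms @ 33/2 + 600.0ms (3/2)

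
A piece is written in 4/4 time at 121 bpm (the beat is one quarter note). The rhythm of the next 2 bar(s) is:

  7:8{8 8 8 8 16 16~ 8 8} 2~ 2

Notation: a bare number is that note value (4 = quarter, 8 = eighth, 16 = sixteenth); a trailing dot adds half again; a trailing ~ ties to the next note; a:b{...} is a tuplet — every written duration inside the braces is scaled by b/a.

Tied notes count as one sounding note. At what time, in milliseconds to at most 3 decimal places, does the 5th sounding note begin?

note 5 onset = 16/7b = 1133.412ms

1. 0.0ms @ 0 + 283.353ms (4/7)
2. 283.353ms @ 4/7 + 283.353ms (4/7)
3. 566.706ms @ 8/7 + 283.353ms (4/7)
4. 850.059ms @ 12/7 + 283.353ms (4/7)
5. 1133.412ms @ 16/7 + 141.677ms (2/7)
6. 1275.089ms @ 18/7 + 425.03ms (6/7)
7. 1700.118ms @ 24/7 + 283.353ms (4/7)
8. 1983.471ms @ 4 + 1983.471ms (4)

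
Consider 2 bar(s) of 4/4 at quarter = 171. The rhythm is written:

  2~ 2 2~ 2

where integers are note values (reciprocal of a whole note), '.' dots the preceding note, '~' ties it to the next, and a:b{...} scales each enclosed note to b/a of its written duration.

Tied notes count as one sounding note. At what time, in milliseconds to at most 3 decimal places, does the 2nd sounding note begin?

1. 0.0ms @ 0 + 1403.509ms (4)
2. 1403.509ms @ 4 + 1403.509ms (4)

note 2 onset = 4b = 1403.509ms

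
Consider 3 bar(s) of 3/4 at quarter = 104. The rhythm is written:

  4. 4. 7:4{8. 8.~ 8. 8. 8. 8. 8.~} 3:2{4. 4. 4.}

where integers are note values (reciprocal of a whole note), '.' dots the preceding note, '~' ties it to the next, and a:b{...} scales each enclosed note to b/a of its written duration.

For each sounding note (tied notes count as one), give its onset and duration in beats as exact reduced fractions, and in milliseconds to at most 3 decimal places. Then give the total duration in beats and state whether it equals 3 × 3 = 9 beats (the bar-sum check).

1) 0.0ms=0b +865.385ms=3/2b
2) 865.385ms=3/2b +865.385ms=3/2b
3) 1730.769ms=3b +247.253ms=3/7b
4) 1978.022ms=24/7b +494.505ms=6/7b
5) 2472.527ms=30/7b +247.253ms=3/7b
6) 2719.78ms=33/7b +247.253ms=3/7b
7) 2967.033ms=36/7b +247.253ms=3/7b
8) 3214.286ms=39/7b +824.176ms=10/7b
9) 4038.462ms=7b +576.923ms=1b
10) 4615.385ms=8b +576.923ms=1b
Σ=9b of 9 (104bpm 3/4) — PASS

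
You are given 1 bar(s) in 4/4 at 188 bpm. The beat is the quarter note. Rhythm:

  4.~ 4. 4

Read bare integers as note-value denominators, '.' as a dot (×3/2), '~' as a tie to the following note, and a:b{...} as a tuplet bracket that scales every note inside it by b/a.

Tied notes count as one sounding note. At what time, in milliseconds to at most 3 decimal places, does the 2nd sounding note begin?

1. 0.0ms @ 0 + 957.447ms (3)
2. 957.447ms @ 3 + 319.149ms (1)

note 2 onset = 3b = 957.447ms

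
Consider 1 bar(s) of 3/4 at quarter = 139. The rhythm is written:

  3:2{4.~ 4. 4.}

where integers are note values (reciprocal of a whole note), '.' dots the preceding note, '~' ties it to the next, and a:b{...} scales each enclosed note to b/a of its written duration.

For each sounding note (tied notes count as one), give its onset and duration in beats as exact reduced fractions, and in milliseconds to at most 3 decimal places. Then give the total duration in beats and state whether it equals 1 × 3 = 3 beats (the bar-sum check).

1) 0.0ms=0b +863.309ms=2b
2) 863.309ms=2b +431.655ms=1b
Σ=3b of 3 (139bpm 3/4) — PASS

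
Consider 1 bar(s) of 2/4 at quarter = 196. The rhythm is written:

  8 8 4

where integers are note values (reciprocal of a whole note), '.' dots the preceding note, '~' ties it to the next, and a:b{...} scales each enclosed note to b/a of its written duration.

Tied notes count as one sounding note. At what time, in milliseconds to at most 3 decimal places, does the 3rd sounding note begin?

note 3 onset = 1b = 306.122ms

1. 0.0ms @ 0 + 153.061ms (1/2)
2. 153.061ms @ 1/2 + 153.061ms (1/2)
3. 306.122ms @ 1 + 306.122ms (1)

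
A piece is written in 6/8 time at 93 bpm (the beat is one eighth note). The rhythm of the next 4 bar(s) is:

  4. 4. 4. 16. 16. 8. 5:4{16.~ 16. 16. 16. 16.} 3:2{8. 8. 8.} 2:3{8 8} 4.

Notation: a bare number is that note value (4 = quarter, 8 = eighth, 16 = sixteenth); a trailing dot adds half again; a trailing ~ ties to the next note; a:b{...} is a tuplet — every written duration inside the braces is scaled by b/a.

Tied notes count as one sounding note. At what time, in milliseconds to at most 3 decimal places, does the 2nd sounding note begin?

note 2 onset = 3b = 1935.484ms

1. 0.0ms @ 0 + 1935.484ms (3)
2. 1935.484ms @ 3 + 1935.484ms (3)
3. 3870.968ms @ 6 + 1935.484ms (3)
4. 5806.452ms @ 9 + 483.871ms (3/4)
5. 6290.323ms @ 39/4 + 483.871ms (3/4)
6. 6774.194ms @ 21/2 + 967.742ms (3/2)
7. 7741.935ms @ 12 + 774.194ms (6/5)
8. 8516.129ms @ 66/5 + 387.097ms (3/5)
9. 8903.226ms @ 69/5 + 387.097ms (3/5)
10. 9290.323ms @ 72/5 + 387.097ms (3/5)
11. 9677.419ms @ 15 + 645.161ms (1)
12. 10322.581ms @ 16 + 645.161ms (1)
13. 10967.742ms @ 17 + 645.161ms (1)
14. 11612.903ms @ 18 + 967.742ms (3/2)
15. 12580.645ms @ 39/2 + 967.742ms (3/2)
16. 13548.387ms @ 21 + 1935.484ms (3)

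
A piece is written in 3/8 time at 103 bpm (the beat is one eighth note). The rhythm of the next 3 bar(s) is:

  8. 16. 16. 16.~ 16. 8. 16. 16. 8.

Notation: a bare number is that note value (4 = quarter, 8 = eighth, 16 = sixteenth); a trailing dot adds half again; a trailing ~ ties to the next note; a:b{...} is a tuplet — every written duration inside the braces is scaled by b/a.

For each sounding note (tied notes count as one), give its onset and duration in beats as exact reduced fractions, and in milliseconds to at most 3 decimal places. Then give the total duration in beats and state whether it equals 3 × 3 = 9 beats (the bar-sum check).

1) 0.0ms=0b +873.786ms=3/2b
2) 873.786ms=3/2b +436.893ms=3/4b
3) 1310.68ms=9/4b +436.893ms=3/4b
4) 1747.573ms=3b +873.786ms=3/2b
5) 2621.359ms=9/2b +873.786ms=3/2b
6) 3495.146ms=6b +436.893ms=3/4b
7) 3932.039ms=27/4b +436.893ms=3/4b
8) 4368.932ms=15/2b +873.786ms=3/2b
Σ=9b of 9 (103bpm 3/8) — PASS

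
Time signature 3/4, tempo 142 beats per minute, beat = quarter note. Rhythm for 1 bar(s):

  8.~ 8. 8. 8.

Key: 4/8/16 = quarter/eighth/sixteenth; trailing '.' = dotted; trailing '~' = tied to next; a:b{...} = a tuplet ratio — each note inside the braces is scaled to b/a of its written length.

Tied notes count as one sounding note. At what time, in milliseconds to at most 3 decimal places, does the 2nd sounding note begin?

1. 0.0ms @ 0 + 633.803ms (3/2)
2. 633.803ms @ 3/2 + 316.901ms (3/4)
3. 950.704ms @ 9/4 + 316.901ms (3/4)

note 2 onset = 3/2b = 633.803ms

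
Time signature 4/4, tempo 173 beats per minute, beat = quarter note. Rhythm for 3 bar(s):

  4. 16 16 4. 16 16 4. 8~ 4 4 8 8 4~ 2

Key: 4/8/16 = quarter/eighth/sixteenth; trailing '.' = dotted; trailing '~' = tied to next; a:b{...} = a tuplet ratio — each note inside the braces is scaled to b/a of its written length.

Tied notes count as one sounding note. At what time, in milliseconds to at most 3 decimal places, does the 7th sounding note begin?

1. 0.0ms @ 0 + 520.231ms (3/2)
2. 520.231ms @ 3/2 + 86.705ms (1/4)
3. 606.936ms @ 7/4 + 86.705ms (1/4)
4. 693.642ms @ 2 + 520.231ms (3/2)
5. 1213.873ms @ 7/2 + 86.705ms (1/4)
6. 1300.578ms @ 15/4 + 86.705ms (1/4)
7. 1387.283ms @ 4 + 520.231ms (3/2)
8. 1907.514ms @ 11/2 + 520.231ms (3/2)
9. 2427.746ms @ 7 + 346.821ms (1)
10. 2774.566ms @ 8 + 173.41ms (1/2)
11. 2947.977ms @ 17/2 + 173.41ms (1/2)
12. 3121.387ms @ 9 + 1040.462ms (3)

note 7 onset = 4b = 1387.283ms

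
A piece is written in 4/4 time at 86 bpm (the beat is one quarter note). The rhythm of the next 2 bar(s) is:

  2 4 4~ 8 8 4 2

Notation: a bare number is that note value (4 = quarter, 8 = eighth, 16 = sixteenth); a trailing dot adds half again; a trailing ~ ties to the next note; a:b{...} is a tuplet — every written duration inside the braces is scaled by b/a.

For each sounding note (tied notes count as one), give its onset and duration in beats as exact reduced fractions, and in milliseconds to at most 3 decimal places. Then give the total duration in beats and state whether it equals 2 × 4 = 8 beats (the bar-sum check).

1) 0.0ms=0b +1395.349ms=2b
2) 1395.349ms=2b +697.674ms=1b
3) 2093.023ms=3b +1046.512ms=3/2b
4) 3139.535ms=9/2b +348.837ms=1/2b
5) 3488.372ms=5b +697.674ms=1b
6) 4186.047ms=6b +1395.349ms=2b
Σ=8b of 8 (86bpm 4/4) — PASS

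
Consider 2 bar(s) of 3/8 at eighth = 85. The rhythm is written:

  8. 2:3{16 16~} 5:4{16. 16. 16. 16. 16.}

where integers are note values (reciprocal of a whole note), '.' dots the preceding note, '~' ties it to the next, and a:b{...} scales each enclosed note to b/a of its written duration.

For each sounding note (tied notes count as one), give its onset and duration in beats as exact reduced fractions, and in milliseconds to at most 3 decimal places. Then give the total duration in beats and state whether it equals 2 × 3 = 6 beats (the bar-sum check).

1) 0.0ms=0b +1058.824ms=3/2b
2) 1058.824ms=3/2b +529.412ms=3/4b
3) 1588.235ms=9/4b +952.941ms=27/20b
4) 2541.176ms=18/5b +423.529ms=3/5b
5) 2964.706ms=21/5b +423.529ms=3/5b
6) 3388.235ms=24/5b +423.529ms=3/5b
7) 3811.765ms=27/5b +423.529ms=3/5b
Σ=6b of 6 (85bpm 3/8) — PASS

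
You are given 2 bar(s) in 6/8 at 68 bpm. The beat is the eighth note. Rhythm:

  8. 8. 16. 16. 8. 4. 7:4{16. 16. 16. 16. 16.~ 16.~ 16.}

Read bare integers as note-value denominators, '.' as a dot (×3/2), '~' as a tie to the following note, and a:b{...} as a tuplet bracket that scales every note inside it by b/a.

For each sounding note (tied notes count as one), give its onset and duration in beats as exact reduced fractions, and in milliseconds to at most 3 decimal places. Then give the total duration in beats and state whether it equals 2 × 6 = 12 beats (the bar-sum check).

1) 0.0ms=0b +1323.529ms=3/2b
2) 1323.529ms=3/2b +1323.529ms=3/2b
3) 2647.059ms=3b +661.765ms=3/4b
4) 3308.824ms=15/4b +661.765ms=3/4b
5) 3970.588ms=9/2b +1323.529ms=3/2b
6) 5294.118ms=6b +2647.059ms=3b
7) 7941.176ms=9b +378.151ms=3/7b
8) 8319.328ms=66/7b +378.151ms=3/7b
9) 8697.479ms=69/7b +378.151ms=3/7b
10) 9075.63ms=72/7b +378.151ms=3/7b
11) 9453.782ms=75/7b +1134.454ms=9/7b
Σ=12b of 12 (68bpm 6/8) — PASS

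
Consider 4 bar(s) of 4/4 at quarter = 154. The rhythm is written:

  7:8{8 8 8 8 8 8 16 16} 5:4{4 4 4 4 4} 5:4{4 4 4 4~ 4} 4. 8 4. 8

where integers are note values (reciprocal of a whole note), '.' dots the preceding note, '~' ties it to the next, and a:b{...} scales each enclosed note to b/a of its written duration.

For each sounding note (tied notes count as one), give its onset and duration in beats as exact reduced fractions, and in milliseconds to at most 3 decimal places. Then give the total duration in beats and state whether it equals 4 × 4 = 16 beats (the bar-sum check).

1) 0.0ms=0b +222.635ms=4/7b
2) 222.635ms=4/7b +222.635ms=4/7b
3) 445.269ms=8/7b +222.635ms=4/7b
4) 667.904ms=12/7b +222.635ms=4/7b
5) 890.538ms=16/7b +222.635ms=4/7b
6) 1113.173ms=20/7b +222.635ms=4/7b
7) 1335.807ms=24/7b +111.317ms=2/7b
8) 1447.124ms=26/7b +111.317ms=2/7b
9) 1558.442ms=4b +311.688ms=4/5b
10) 1870.13ms=24/5b +311.688ms=4/5b
11) 2181.818ms=28/5b +311.688ms=4/5b
12) 2493.506ms=32/5b +311.688ms=4/5b
13) 2805.195ms=36/5b +311.688ms=4/5b
14) 3116.883ms=8b +311.688ms=4/5b
15) 3428.571ms=44/5b +311.688ms=4/5b
16) 3740.26ms=48/5b +311.688ms=4/5b
17) 4051.948ms=52/5b +623.377ms=8/5b
18) 4675.325ms=12b +584.416ms=3/2b
19) 5259.74ms=27/2b +194.805ms=1/2b
20) 5454.545ms=14b +584.416ms=3/2b
21) 6038.961ms=31/2b +194.805ms=1/2b
Σ=16b of 16 (154bpm 4/4) — PASS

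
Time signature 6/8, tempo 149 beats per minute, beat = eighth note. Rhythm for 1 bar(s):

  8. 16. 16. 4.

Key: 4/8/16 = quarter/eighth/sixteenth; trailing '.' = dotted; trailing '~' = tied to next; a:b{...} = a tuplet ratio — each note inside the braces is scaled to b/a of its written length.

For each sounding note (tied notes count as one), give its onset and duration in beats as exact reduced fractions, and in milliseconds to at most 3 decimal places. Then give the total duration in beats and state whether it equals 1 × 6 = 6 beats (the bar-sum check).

1) 0.0ms=0b +604.027ms=3/2b
2) 604.027ms=3/2b +302.013ms=3/4b
3) 906.04ms=9/4b +302.013ms=3/4b
4) 1208.054ms=3b +1208.054ms=3b
Σ=6b of 6 (149bpm 6/8) — PASS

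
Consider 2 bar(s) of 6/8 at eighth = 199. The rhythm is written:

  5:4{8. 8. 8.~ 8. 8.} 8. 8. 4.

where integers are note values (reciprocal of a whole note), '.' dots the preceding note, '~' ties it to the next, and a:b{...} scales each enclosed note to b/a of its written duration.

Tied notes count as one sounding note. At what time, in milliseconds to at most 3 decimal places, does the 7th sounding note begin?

1. 0.0ms @ 0 + 361.809ms (6/5)
2. 361.809ms @ 6/5 + 361.809ms (6/5)
3. 723.618ms @ 12/5 + 723.618ms (12/5)
4. 1447.236ms @ 24/5 + 361.809ms (6/5)
5. 1809.045ms @ 6 + 452.261ms (3/2)
6. 2261.307ms @ 15/2 + 452.261ms (3/2)
7. 2713.568ms @ 9 + 904.523ms (3)

note 7 onset = 9b = 2713.568ms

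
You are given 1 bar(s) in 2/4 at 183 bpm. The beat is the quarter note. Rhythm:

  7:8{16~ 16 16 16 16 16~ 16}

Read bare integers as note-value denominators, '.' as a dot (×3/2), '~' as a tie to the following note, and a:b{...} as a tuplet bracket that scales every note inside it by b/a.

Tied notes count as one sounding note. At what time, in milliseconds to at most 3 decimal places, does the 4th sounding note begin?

note 4 onset = 8/7b = 374.707ms

1. 0.0ms @ 0 + 187.354ms (4/7)
2. 187.354ms @ 4/7 + 93.677ms (2/7)
3. 281.03ms @ 6/7 + 93.677ms (2/7)
4. 374.707ms @ 8/7 + 93.677ms (2/7)
5. 468.384ms @ 10/7 + 187.354ms (4/7)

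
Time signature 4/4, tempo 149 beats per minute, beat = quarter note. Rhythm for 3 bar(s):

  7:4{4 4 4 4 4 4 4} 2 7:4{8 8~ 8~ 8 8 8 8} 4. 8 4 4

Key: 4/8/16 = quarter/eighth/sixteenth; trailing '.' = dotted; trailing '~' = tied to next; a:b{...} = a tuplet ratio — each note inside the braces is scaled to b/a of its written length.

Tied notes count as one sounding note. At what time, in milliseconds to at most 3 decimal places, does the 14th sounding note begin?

1. 0.0ms @ 0 + 230.105ms (4/7)
2. 230.105ms @ 4/7 + 230.105ms (4/7)
3. 460.211ms @ 8/7 + 230.105ms (4/7)
4. 690.316ms @ 12/7 + 230.105ms (4/7)
5. 920.422ms @ 16/7 + 230.105ms (4/7)
6. 1150.527ms @ 20/7 + 230.105ms (4/7)
7. 1380.633ms @ 24/7 + 230.105ms (4/7)
8. 1610.738ms @ 4 + 805.369ms (2)
9. 2416.107ms @ 6 + 115.053ms (2/7)
10. 2531.16ms @ 44/7 + 345.158ms (6/7)
11. 2876.318ms @ 50/7 + 115.053ms (2/7)
12. 2991.371ms @ 52/7 + 115.053ms (2/7)
13. 3106.424ms @ 54/7 + 115.053ms (2/7)
14. 3221.477ms @ 8 + 604.027ms (3/2)
15. 3825.503ms @ 19/2 + 201.342ms (1/2)
16. 4026.846ms @ 10 + 402.685ms (1)
17. 4429.53ms @ 11 + 402.685ms (1)

note 14 onset = 8b = 3221.477ms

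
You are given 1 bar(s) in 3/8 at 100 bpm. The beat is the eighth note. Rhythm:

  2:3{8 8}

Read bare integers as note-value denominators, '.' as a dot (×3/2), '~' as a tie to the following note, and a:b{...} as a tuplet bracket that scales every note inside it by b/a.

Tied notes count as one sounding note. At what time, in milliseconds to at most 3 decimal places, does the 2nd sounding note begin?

note 2 onset = 3/2b = 900.0ms

1. 0.0ms @ 0 + 900.0ms (3/2)
2. 900.0ms @ 3/2 + 900.0ms (3/2)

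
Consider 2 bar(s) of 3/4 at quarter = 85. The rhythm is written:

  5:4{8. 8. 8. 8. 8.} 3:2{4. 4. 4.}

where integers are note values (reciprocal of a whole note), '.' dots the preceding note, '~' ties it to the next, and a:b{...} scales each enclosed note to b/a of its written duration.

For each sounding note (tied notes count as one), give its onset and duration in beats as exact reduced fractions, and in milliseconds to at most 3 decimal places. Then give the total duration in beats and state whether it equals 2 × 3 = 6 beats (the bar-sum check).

1) 0.0ms=0b +423.529ms=3/5b
2) 423.529ms=3/5b +423.529ms=3/5b
3) 847.059ms=6/5b +423.529ms=3/5b
4) 1270.588ms=9/5b +423.529ms=3/5b
5) 1694.118ms=12/5b +423.529ms=3/5b
6) 2117.647ms=3b +705.882ms=1b
7) 2823.529ms=4b +705.882ms=1b
8) 3529.412ms=5b +705.882ms=1b
Σ=6b of 6 (85bpm 3/4) — PASS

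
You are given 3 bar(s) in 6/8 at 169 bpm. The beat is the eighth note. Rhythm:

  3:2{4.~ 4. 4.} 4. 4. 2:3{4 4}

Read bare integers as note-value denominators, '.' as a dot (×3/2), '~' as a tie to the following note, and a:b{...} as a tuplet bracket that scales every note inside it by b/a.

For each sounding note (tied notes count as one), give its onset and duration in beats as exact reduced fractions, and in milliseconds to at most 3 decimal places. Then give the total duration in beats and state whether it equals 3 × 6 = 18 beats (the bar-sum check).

1) 0.0ms=0b +1420.118ms=4b
2) 1420.118ms=4b +710.059ms=2b
3) 2130.178ms=6b +1065.089ms=3b
4) 3195.266ms=9b +1065.089ms=3b
5) 4260.355ms=12b +1065.089ms=3b
6) 5325.444ms=15b +1065.089ms=3b
Σ=18b of 18 (169bpm 6/8) — PASS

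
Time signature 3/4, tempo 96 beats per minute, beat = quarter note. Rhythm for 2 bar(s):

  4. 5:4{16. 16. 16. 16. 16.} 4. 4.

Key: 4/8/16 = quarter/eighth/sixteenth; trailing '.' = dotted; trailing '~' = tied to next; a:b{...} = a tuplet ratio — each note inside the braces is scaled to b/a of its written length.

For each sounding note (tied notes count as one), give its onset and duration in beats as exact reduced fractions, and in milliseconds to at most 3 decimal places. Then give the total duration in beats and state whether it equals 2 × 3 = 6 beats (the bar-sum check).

1) 0.0ms=0b +937.5ms=3/2b
2) 937.5ms=3/2b +187.5ms=3/10b
3) 1125.0ms=9/5b +187.5ms=3/10b
4) 1312.5ms=21/10b +187.5ms=3/10b
5) 1500.0ms=12/5b +187.5ms=3/10b
6) 1687.5ms=27/10b +187.5ms=3/10b
7) 1875.0ms=3b +937.5ms=3/2b
8) 2812.5ms=9/2b +937.5ms=3/2b
Σ=6b of 6 (96bpm 3/4) — PASS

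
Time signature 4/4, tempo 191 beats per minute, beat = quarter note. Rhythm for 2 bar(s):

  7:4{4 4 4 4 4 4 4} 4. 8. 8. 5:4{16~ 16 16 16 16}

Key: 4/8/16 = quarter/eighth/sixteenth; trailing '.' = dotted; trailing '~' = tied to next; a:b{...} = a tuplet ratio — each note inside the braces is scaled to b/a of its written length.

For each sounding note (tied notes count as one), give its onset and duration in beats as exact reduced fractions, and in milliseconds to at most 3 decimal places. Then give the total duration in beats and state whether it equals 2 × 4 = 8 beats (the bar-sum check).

1) 0.0ms=0b +179.506ms=4/7b
2) 179.506ms=4/7b +179.506ms=4/7b
3) 359.013ms=8/7b +179.506ms=4/7b
4) 538.519ms=12/7b +179.506ms=4/7b
5) 718.025ms=16/7b +179.506ms=4/7b
6) 897.532ms=20/7b +179.506ms=4/7b
7) 1077.038ms=24/7b +179.506ms=4/7b
8) 1256.545ms=4b +471.204ms=3/2b
9) 1727.749ms=11/2b +235.602ms=3/4b
10) 1963.351ms=25/4b +235.602ms=3/4b
11) 2198.953ms=7b +125.654ms=2/5b
12) 2324.607ms=37/5b +62.827ms=1/5b
13) 2387.435ms=38/5b +62.827ms=1/5b
14) 2450.262ms=39/5b +62.827ms=1/5b
Σ=8b of 8 (191bpm 4/4) — PASS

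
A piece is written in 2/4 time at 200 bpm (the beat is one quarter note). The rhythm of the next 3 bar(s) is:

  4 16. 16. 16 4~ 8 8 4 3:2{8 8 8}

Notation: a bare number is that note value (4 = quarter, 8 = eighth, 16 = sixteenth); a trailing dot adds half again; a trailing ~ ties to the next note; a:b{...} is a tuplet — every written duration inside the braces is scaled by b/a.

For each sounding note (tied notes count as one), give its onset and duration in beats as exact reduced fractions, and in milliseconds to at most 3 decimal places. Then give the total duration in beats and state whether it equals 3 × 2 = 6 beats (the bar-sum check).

1) 0.0ms=0b +300.0ms=1b
2) 300.0ms=1b +112.5ms=3/8b
3) 412.5ms=11/8b +112.5ms=3/8b
4) 525.0ms=7/4b +75.0ms=1/4b
5) 600.0ms=2b +450.0ms=3/2b
6) 1050.0ms=7/2b +150.0ms=1/2b
7) 1200.0ms=4b +300.0ms=1b
8) 1500.0ms=5b +100.0ms=1/3b
9) 1600.0ms=16/3b +100.0ms=1/3b
10) 1700.0ms=17/3b +100.0ms=1/3b
Σ=6b of 6 (200bpm 2/4) — PASS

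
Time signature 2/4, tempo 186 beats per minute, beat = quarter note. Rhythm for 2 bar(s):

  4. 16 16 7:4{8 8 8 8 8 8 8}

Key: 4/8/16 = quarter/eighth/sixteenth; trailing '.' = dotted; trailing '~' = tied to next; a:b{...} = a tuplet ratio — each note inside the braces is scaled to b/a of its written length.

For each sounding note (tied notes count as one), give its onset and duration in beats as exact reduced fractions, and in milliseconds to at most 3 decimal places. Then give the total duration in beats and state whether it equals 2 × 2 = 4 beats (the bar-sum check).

1) 0.0ms=0b +483.871ms=3/2b
2) 483.871ms=3/2b +80.645ms=1/4b
3) 564.516ms=7/4b +80.645ms=1/4b
4) 645.161ms=2b +92.166ms=2/7b
5) 737.327ms=16/7b +92.166ms=2/7b
6) 829.493ms=18/7b +92.166ms=2/7b
7) 921.659ms=20/7b +92.166ms=2/7b
8) 1013.825ms=22/7b +92.166ms=2/7b
9) 1105.991ms=24/7b +92.166ms=2/7b
10) 1198.157ms=26/7b +92.166ms=2/7b
Σ=4b of 4 (186bpm 2/4) — PASS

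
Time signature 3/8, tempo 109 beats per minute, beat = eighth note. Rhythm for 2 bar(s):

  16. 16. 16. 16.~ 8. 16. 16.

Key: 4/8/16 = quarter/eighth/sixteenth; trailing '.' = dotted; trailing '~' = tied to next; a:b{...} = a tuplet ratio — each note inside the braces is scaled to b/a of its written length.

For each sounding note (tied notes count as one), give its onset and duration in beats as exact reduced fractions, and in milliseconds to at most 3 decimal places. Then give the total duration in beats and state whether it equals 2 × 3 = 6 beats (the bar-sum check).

1) 0.0ms=0b +412.844ms=3/4b
2) 412.844ms=3/4b +412.844ms=3/4b
3) 825.688ms=3/2b +412.844ms=3/4b
4) 1238.532ms=9/4b +1238.532ms=9/4b
5) 2477.064ms=9/2b +412.844ms=3/4b
6) 2889.908ms=21/4b +412.844ms=3/4b
Σ=6b of 6 (109bpm 3/8) — PASS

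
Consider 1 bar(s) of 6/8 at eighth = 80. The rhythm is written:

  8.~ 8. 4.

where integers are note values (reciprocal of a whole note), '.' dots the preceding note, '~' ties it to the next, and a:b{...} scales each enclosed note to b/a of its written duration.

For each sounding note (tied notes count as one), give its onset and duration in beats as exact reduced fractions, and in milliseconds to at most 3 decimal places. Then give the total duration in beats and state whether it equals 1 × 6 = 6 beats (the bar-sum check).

1) 0.0ms=0b +2250.0ms=3b
2) 2250.0ms=3b +2250.0ms=3b
Σ=6b of 6 (80bpm 6/8) — PASS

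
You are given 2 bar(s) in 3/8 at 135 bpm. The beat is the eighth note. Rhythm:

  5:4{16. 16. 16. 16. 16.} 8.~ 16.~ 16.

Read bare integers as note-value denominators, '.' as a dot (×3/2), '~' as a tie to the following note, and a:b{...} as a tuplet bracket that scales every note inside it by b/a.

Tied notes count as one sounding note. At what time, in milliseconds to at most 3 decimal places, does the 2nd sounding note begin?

1. 0.0ms @ 0 + 266.667ms (3/5)
2. 266.667ms @ 3/5 + 266.667ms (3/5)
3. 533.333ms @ 6/5 + 266.667ms (3/5)
4. 800.0ms @ 9/5 + 266.667ms (3/5)
5. 1066.667ms @ 12/5 + 266.667ms (3/5)
6. 1333.333ms @ 3 + 1333.333ms (3)

note 2 onset = 3/5b = 266.667ms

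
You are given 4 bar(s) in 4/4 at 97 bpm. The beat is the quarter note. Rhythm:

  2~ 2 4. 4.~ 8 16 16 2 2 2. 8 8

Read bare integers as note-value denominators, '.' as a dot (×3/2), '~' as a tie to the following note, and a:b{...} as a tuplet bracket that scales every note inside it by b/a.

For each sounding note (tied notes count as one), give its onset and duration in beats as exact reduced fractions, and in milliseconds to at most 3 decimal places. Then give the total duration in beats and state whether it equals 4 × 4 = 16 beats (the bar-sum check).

1) 0.0ms=0b +2474.227ms=4b
2) 2474.227ms=4b +927.835ms=3/2b
3) 3402.062ms=11/2b +1237.113ms=2b
4) 4639.175ms=15/2b +154.639ms=1/4b
5) 4793.814ms=31/4b +154.639ms=1/4b
6) 4948.454ms=8b +1237.113ms=2b
7) 6185.567ms=10b +1237.113ms=2b
8) 7422.68ms=12b +1855.67ms=3b
9) 9278.351ms=15b +309.278ms=1/2b
10) 9587.629ms=31/2b +309.278ms=1/2b
Σ=16b of 16 (97bpm 4/4) — PASS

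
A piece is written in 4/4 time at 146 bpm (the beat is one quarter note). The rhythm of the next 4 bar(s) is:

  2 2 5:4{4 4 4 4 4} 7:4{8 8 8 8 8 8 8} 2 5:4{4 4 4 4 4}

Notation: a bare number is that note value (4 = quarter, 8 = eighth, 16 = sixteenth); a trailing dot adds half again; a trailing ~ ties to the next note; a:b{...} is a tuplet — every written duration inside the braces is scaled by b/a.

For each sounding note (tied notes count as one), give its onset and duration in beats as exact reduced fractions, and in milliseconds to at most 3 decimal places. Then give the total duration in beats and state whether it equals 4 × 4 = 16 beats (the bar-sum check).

1) 0.0ms=0b +821.918ms=2b
2) 821.918ms=2b +821.918ms=2b
3) 1643.836ms=4b +328.767ms=4/5b
4) 1972.603ms=24/5b +328.767ms=4/5b
5) 2301.37ms=28/5b +328.767ms=4/5b
6) 2630.137ms=32/5b +328.767ms=4/5b
7) 2958.904ms=36/5b +328.767ms=4/5b
8) 3287.671ms=8b +117.417ms=2/7b
9) 3405.088ms=58/7b +117.417ms=2/7b
10) 3522.505ms=60/7b +117.417ms=2/7b
11) 3639.922ms=62/7b +117.417ms=2/7b
12) 3757.339ms=64/7b +117.417ms=2/7b
13) 3874.755ms=66/7b +117.417ms=2/7b
14) 3992.172ms=68/7b +117.417ms=2/7b
15) 4109.589ms=10b +821.918ms=2b
16) 4931.507ms=12b +328.767ms=4/5b
17) 5260.274ms=64/5b +328.767ms=4/5b
18) 5589.041ms=68/5b +328.767ms=4/5b
19) 5917.808ms=72/5b +328.767ms=4/5b
20) 6246.575ms=76/5b +328.767ms=4/5b
Σ=16b of 16 (146bpm 4/4) — PASS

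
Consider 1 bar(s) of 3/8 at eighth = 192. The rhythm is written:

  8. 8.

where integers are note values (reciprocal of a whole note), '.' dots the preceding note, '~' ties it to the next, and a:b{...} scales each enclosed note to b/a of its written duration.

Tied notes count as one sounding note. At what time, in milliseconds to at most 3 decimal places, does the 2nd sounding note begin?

note 2 onset = 3/2b = 468.75ms

1. 0.0ms @ 0 + 468.75ms (3/2)
2. 468.75ms @ 3/2 + 468.75ms (3/2)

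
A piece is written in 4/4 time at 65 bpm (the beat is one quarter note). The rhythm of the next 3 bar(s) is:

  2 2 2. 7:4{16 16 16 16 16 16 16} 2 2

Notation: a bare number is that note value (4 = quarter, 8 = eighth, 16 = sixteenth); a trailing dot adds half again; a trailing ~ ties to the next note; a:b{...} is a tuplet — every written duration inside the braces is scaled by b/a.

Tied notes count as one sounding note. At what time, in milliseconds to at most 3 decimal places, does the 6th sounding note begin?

1. 0.0ms @ 0 + 1846.154ms (2)
2. 1846.154ms @ 2 + 1846.154ms (2)
3. 3692.308ms @ 4 + 2769.231ms (3)
4. 6461.538ms @ 7 + 131.868ms (1/7)
5. 6593.407ms @ 50/7 + 131.868ms (1/7)
6. 6725.275ms @ 51/7 + 131.868ms (1/7)
7. 6857.143ms @ 52/7 + 131.868ms (1/7)
8. 6989.011ms @ 53/7 + 131.868ms (1/7)
9. 7120.879ms @ 54/7 + 131.868ms (1/7)
10. 7252.747ms @ 55/7 + 131.868ms (1/7)
11. 7384.615ms @ 8 + 1846.154ms (2)
12. 9230.769ms @ 10 + 1846.154ms (2)

note 6 onset = 51/7b = 6725.275ms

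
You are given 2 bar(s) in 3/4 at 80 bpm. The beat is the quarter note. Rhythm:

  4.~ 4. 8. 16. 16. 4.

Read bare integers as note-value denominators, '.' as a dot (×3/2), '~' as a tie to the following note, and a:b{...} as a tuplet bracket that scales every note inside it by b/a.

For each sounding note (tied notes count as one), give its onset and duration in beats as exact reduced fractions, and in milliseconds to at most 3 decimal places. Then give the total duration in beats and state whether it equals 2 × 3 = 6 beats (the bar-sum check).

1) 0.0ms=0b +2250.0ms=3b
2) 2250.0ms=3b +562.5ms=3/4b
3) 2812.5ms=15/4b +281.25ms=3/8b
4) 3093.75ms=33/8b +281.25ms=3/8b
5) 3375.0ms=9/2b +1125.0ms=3/2b
Σ=6b of 6 (80bpm 3/4) — PASS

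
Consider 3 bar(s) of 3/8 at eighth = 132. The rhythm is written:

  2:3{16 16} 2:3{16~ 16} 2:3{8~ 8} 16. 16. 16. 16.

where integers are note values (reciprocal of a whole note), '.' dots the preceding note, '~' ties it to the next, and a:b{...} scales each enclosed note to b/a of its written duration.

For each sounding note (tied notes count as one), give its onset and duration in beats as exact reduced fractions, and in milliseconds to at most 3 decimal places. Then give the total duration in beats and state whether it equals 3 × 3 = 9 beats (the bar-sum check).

1) 0.0ms=0b +340.909ms=3/4b
2) 340.909ms=3/4b +340.909ms=3/4b
3) 681.818ms=3/2b +681.818ms=3/2b
4) 1363.636ms=3b +1363.636ms=3b
5) 2727.273ms=6b +340.909ms=3/4b
6) 3068.182ms=27/4b +340.909ms=3/4b
7) 3409.091ms=15/2b +340.909ms=3/4b
8) 3750.0ms=33/4b +340.909ms=3/4b
Σ=9b of 9 (132bpm 3/8) — PASS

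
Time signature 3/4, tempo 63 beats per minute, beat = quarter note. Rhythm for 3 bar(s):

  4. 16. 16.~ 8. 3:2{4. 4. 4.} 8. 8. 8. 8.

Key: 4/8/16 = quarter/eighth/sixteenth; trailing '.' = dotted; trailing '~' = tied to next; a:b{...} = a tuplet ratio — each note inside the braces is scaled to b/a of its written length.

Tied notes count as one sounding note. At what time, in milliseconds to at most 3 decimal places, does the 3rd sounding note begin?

1. 0.0ms @ 0 + 1428.571ms (3/2)
2. 1428.571ms @ 3/2 + 357.143ms (3/8)
3. 1785.714ms @ 15/8 + 1071.429ms (9/8)
4. 2857.143ms @ 3 + 952.381ms (1)
5. 3809.524ms @ 4 + 952.381ms (1)
6. 4761.905ms @ 5 + 952.381ms (1)
7. 5714.286ms @ 6 + 714.286ms (3/4)
8. 6428.571ms @ 27/4 + 714.286ms (3/4)
9. 7142.857ms @ 15/2 + 714.286ms (3/4)
10. 7857.143ms @ 33/4 + 714.286ms (3/4)

note 3 onset = 15/8b = 1785.714ms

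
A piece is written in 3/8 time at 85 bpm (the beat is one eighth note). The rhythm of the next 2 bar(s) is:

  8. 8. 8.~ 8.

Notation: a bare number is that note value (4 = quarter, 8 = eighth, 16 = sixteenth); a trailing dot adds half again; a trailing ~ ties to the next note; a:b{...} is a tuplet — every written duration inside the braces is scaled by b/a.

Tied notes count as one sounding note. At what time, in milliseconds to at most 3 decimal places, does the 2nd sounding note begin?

1. 0.0ms @ 0 + 1058.824ms (3/2)
2. 1058.824ms @ 3/2 + 1058.824ms (3/2)
3. 2117.647ms @ 3 + 2117.647ms (3)

note 2 onset = 3/2b = 1058.824ms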